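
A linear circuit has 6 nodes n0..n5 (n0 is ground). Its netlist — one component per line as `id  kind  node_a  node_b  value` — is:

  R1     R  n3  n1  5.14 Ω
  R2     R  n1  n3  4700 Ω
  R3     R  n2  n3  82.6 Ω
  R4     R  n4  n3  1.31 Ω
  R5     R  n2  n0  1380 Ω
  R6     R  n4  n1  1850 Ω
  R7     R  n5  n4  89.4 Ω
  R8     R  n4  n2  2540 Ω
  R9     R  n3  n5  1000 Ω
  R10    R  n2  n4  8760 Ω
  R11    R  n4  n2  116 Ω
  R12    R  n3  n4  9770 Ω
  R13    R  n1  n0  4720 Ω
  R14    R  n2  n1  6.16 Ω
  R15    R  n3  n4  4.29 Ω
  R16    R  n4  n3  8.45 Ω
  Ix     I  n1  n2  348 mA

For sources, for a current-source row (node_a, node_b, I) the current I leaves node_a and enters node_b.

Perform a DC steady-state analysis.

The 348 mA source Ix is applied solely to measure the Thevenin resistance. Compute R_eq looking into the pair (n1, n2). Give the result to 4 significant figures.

Apply KCL at each of the 5 non-ground nodes and solve the resulting linear system.
Node n1: branches {R1, R2, R6, R13, R14, Ix} → V_1 = -1.483
Node n2: branches {R3, R5, R8, R10, R11, R14, Ix} → V_2 = 0.4335
Node n3: branches {R1, R2, R3, R4, R9, R12, R15, R16} → V_3 = -1.296
Node n4: branches {R4, R6, R7, R8, R10, R11, R12, R15, R16} → V_4 = -1.282
Node n5: branches {R7, R9} → V_5 = -1.283

R_eq = 5.507 Ω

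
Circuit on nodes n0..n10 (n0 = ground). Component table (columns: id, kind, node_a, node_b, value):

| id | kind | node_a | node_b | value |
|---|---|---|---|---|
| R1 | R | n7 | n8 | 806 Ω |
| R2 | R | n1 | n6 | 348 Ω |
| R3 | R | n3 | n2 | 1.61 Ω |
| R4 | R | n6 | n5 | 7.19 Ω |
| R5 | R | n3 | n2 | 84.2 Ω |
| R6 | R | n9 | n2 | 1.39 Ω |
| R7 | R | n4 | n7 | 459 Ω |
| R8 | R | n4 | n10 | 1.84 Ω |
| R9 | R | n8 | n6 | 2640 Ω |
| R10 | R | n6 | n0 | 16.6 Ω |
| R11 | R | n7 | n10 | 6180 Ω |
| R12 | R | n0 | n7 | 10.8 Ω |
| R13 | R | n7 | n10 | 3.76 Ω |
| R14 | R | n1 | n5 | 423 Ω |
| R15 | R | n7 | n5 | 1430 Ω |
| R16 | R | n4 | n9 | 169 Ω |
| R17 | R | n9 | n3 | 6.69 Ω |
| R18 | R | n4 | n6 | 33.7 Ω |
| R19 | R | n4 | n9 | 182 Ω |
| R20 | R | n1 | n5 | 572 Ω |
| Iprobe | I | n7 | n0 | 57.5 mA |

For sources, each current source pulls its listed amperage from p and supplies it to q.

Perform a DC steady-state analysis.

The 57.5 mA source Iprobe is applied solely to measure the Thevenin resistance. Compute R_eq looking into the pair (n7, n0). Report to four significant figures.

R_eq = 9.010 Ω

MNA unknowns: 10 node voltages V₁..V_10
R1: Y=0.001241 on G[7,8]
R2: Y=0.002874 on G[1,6]
R3: Y=0.6211 on G[3,2]
R4: Y=0.1391 on G[6,5]
R5: Y=0.01188 on G[3,2]
R6: Y=0.7194 on G[9,2]
R7: Y=0.002179 on G[4,7]
R8: Y=0.5435 on G[4,10]
R9: Y=0.0003788 on G[8,6]
R10: Y=0.06024 on G[6,0]
R11: Y=0.0001618 on G[7,10]
R12: Y=0.09259 on G[0,7]
R13: Y=0.2660 on G[7,10]
R14: Y=0.002364 on G[1,5]
R15: Y=0.0006993 on G[7,5]
R16: Y=0.005917 on G[4,9]
R17: Y=0.1495 on G[9,3]
R18: Y=0.02967 on G[4,6]
R19: Y=0.005495 on G[4,9]
R20: Y=0.001748 on G[1,5]
Iprobe: z[7]−=0.0575, z[0]+=0.0575
solve → V1=-0.1592, V2=-0.4674, V3=-0.4674, V4=-0.4674, V5=-0.1600, V6=-0.1582, V7=-0.5181, V8=-0.4339, V9=-0.4674, V10=-0.4840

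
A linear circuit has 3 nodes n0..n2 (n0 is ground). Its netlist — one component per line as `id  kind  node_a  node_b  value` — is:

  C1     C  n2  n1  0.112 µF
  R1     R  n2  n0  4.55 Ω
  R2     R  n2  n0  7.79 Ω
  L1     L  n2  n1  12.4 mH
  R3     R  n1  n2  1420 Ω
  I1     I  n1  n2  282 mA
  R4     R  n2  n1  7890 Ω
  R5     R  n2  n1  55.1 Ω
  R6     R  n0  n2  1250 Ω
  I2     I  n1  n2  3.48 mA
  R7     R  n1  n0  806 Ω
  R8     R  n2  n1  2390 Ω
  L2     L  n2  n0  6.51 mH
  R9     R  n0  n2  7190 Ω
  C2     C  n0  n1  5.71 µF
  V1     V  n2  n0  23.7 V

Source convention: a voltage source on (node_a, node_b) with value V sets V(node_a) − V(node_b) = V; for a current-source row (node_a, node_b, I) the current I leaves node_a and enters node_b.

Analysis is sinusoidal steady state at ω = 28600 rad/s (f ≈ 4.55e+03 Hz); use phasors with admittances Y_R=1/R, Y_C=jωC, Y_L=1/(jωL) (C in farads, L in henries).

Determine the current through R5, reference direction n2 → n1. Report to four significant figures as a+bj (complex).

Apply KCL at each of the 2 non-ground nodes and solve the resulting linear system.
Node n1: branches {C1, L1, R3, I1, R4, R5, I2, R7, R8, C2} → V_1 = 0.1868-1.041j
Node n2: branches {C1, R1, R2, L1, R3, I1, R4, R5, R6, I2, R8, L2, R9, V1} → V_2 = 23.70+0.000j
Source currents: i(V1)=-8.444+0.09808j

0.4267+0.01889j A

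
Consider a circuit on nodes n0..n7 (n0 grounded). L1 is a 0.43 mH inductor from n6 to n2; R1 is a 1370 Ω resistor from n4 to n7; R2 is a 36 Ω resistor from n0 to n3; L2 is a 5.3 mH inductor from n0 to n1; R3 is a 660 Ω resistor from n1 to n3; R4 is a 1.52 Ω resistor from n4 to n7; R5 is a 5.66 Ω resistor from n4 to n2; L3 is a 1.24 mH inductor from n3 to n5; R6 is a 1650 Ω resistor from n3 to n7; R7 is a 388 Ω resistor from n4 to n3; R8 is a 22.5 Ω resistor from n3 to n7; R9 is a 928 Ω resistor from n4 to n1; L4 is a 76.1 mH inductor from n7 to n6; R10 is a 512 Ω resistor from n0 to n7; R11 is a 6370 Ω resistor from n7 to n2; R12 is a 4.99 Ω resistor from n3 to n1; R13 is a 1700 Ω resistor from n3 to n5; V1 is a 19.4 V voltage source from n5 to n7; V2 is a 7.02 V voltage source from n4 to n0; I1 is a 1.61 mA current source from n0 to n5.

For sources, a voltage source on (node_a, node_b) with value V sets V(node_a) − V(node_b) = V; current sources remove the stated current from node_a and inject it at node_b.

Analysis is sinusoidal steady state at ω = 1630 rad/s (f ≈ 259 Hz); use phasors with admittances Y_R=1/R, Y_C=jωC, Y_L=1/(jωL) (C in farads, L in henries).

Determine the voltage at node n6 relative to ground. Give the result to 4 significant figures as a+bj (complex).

7.126+0.1252j V

MNA unknowns: 7 node voltages V₁..V_7 plus 2 source currents (V1, V2)
L1: Y=0.000-1.427j on G[6,2]
R1: Y=0.0007299+0.000j on G[4,7]
R2: Y=0.02778+0.000j on G[0,3]
L2: Y=0.000-0.1158j on G[0,1]
R3: Y=0.001515+0.000j on G[1,3]
R4: Y=0.6579+0.000j on G[4,7]
R5: Y=0.1767+0.000j on G[4,2]
L3: Y=0.000-0.4948j on G[3,5]
R6: Y=0.0006061+0.000j on G[3,7]
R7: Y=0.002577+0.000j on G[4,3]
R8: Y=0.04444+0.000j on G[3,7]
R9: Y=0.001078+0.000j on G[4,1]
L4: Y=0.000-0.008062j on G[7,6]
R10: Y=0.001953+0.000j on G[0,7]
R11: Y=0.0001570+0.000j on G[7,2]
R12: Y=0.2004+0.000j on G[3,1]
R13: Y=0.0005882+0.000j on G[3,5]
V1: row V5−V7=19.4, i_V1 at 5,7
V2: row V4−V0=7.02, i_V2 at 4,0
I1: z[0]−=0.00161, z[5]+=0.00161
solve → V1=15.71+7.420j, V2=7.139+0.1102j, V3=20.01-1.547j, V4=7.020+0.000j, V5=24.16+2.782j, V6=7.126+0.1252j, V7=4.763+2.782j
aux → i_V1=-2.143+2.052j, i_V2=-1.422+1.856j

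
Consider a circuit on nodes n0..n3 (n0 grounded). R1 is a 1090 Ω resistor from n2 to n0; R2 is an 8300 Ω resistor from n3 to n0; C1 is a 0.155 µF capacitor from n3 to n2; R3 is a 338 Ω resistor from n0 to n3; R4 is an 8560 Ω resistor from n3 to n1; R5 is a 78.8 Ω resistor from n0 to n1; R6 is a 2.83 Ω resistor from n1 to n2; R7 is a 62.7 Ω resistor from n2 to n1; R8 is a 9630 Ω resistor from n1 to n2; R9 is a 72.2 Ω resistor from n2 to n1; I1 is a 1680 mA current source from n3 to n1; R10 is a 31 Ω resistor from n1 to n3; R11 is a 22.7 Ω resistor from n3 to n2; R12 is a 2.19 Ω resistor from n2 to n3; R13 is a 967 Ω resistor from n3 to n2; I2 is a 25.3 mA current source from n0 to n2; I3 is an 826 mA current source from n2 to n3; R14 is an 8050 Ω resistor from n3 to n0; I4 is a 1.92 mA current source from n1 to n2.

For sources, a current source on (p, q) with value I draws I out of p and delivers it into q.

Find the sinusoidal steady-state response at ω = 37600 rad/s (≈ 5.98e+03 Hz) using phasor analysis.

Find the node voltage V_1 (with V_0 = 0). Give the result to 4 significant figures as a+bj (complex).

2.706-0.002509j V

Element admittances at ω=37600 rad/s:
  Y(R1) = 0.0009174+0.000j S between n2,n0
  Y(R2) = 0.0001205+0.000j S between n3,n0
  Y(C1) = 0.000+0.005828j S between n3,n2
  Y(R3) = 0.002959+0.000j S between n0,n3
  Y(R4) = 0.0001168+0.000j S between n3,n1
  Y(R5) = 0.01269+0.000j S between n0,n1
  Y(R6) = 0.3534+0.000j S between n1,n2
  Y(R7) = 0.01595+0.000j S between n2,n1
  Y(R8) = 0.0001038+0.000j S between n1,n2
  Y(R9) = 0.01385+0.000j S between n2,n1
  I1: injects 1.68 A into n1 (from n3)
  Y(R10) = 0.03226+0.000j S between n1,n3
  Y(R11) = 0.04405+0.000j S between n3,n2
  Y(R12) = 0.4566+0.000j S between n2,n3
  Y(R13) = 0.001034+0.000j S between n3,n2
  I2: injects 0.0253 A into n2 (from n0)
  I3: injects 0.826 A into n3 (from n2)
  Y(R14) = 0.0001242+0.000j S between n3,n0
  I4: injects 0.00192 A into n2 (from n1)
Assemble and solve the 3×3 MNA system:
  V(n1)=2.706-0.002509j  V(n2)=-1.144-0.003735j  V(n3)=-2.494+0.01101j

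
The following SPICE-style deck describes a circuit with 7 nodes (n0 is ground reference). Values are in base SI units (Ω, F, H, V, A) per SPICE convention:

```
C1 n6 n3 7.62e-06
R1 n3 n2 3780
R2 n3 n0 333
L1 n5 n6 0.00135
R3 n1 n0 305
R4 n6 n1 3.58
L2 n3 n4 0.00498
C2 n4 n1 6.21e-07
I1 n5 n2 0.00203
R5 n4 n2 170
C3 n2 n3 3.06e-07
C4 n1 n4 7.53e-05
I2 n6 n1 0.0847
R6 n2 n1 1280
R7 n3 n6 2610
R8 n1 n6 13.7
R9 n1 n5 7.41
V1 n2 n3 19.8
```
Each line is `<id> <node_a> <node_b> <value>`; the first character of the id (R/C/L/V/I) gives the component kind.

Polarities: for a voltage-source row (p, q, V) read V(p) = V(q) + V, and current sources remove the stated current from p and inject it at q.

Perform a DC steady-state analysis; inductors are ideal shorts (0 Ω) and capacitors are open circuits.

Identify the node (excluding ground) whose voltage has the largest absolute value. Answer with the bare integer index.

2

Apply KCL at each of the 6 non-ground nodes and solve the resulting linear system.
Node n1: branches {R3, R4, C2, C4, I2, R6, R8, R9} → V_1 = 2.364
Node n2: branches {R1, I1, R5, C3, R6, V1} → V_2 = 17.22
Node n3: branches {C1, R1, R2, L2, C3, R7, V1} → V_3 = -2.581
Node n4: branches {L2, C2, R5, C4} → V_4 = -2.581
Node n5: branches {L1, I1, R9} → V_5 = 2.182
Node n6: branches {C1, L1, R4, I2, R7, R8} → V_6 = 2.182
Source currents: i(L1)=0.02250, i(L2)=-0.1165, i(V1)=-0.1313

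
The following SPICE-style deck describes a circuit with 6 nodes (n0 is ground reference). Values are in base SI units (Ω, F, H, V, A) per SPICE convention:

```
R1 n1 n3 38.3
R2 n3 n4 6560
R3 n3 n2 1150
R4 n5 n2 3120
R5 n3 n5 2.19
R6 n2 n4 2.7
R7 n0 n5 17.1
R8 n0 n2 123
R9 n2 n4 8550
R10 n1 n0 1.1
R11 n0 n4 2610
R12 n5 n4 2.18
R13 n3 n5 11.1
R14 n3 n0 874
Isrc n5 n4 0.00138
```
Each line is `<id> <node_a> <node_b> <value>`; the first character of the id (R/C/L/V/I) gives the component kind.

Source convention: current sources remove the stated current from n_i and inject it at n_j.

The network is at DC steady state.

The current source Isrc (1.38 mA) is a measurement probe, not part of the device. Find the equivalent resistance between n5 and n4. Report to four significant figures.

R_eq = 2.139 Ω

Apply KCL at each of the 5 non-ground nodes and solve the resulting linear system.
Node n1: branches {R1, R10} → V_1 = -6.989e-06
Node n2: branches {R3, R4, R6, R8, R9} → V_2 = 0.002617
Node n3: branches {R1, R2, R3, R5, R13, R14} → V_3 = -0.0002503
Node n4: branches {R2, R6, R9, R11, R12, Isrc} → V_4 = 0.002684
Node n5: branches {R4, R5, R7, R12, R13, Isrc} → V_5 = -0.0002678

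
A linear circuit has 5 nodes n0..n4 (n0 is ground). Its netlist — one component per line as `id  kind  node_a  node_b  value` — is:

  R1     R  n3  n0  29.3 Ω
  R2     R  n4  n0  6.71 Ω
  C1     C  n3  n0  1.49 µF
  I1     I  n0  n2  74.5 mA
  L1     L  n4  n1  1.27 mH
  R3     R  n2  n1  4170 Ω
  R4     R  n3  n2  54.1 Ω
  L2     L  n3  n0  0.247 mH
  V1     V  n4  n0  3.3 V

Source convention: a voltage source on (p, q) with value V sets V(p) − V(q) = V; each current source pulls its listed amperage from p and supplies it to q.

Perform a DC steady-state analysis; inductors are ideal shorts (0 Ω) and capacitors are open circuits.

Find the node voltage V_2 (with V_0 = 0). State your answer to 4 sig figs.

Apply KCL at each of the 4 non-ground nodes and solve the resulting linear system.
Node n1: branches {L1, R3} → V_1 = 3.300
Node n2: branches {I1, R3, R4} → V_2 = 4.021
Node n3: branches {R1, C1, R4, L2} → V_3 = 0.000
Node n4: branches {R2, L1, V1} → V_4 = 3.300
Source currents: i(L1)=-0.0001729, i(L2)=0.07433, i(V1)=-0.4916

4.021 V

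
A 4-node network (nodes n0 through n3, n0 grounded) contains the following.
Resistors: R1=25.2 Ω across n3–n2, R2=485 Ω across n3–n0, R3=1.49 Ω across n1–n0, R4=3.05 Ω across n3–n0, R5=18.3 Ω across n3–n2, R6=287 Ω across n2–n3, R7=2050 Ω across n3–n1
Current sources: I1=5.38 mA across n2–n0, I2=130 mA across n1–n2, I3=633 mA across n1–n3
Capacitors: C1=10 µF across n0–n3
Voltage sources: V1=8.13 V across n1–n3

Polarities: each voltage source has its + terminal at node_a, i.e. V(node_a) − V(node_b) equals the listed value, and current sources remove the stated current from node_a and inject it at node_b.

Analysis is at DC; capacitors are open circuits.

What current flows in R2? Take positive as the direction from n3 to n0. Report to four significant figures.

Element admittances at DC:
  Y(R1) = 0.03968 S between n3,n2
  I1: injects 0.00538 A into n0 (from n2)
  Y(C1) = 0.000 S between n0,n3
  Y(R2) = 0.002062 S between n3,n0
  Y(R3) = 0.6711 S between n1,n0
  Y(R4) = 0.3279 S between n3,n0
  I2: injects 0.13 A into n2 (from n1)
  Y(R5) = 0.05464 S between n3,n2
  Y(R6) = 0.003484 S between n2,n3
  Y(R7) = 0.0004878 S between n3,n1
  I3: injects 0.633 A into n3 (from n1)
  V1: constraint V(n1)−V(n3) = 8.13
Assemble and solve the 4×4 MNA system:
  V(n1)=2.674  V(n2)=-4.182  V(n3)=-5.456
  i(V1)=-2.562

-0.01125 A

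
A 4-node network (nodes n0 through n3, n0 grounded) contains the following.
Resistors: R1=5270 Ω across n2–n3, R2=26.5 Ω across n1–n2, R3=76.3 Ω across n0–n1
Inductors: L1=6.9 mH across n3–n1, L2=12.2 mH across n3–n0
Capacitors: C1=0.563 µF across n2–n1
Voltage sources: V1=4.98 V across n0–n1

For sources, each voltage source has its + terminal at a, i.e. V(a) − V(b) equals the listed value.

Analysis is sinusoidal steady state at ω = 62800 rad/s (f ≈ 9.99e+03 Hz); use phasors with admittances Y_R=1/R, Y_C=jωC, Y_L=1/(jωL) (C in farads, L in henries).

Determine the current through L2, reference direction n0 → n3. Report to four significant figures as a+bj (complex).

Apply KCL at each of the 3 non-ground nodes and solve the resulting linear system.
Node n1: branches {L1, C1, R2, R3, V1} → V_1 = -4.980+0.000j
Node n2: branches {R1, C1, R2} → V_2 = -4.975-0.004729j
Node n3: branches {R1, L1, L2} → V_3 = -3.186-0.09400j
Source currents: i(V1)=-0.06539+0.004158j

0.0001227-0.004158j A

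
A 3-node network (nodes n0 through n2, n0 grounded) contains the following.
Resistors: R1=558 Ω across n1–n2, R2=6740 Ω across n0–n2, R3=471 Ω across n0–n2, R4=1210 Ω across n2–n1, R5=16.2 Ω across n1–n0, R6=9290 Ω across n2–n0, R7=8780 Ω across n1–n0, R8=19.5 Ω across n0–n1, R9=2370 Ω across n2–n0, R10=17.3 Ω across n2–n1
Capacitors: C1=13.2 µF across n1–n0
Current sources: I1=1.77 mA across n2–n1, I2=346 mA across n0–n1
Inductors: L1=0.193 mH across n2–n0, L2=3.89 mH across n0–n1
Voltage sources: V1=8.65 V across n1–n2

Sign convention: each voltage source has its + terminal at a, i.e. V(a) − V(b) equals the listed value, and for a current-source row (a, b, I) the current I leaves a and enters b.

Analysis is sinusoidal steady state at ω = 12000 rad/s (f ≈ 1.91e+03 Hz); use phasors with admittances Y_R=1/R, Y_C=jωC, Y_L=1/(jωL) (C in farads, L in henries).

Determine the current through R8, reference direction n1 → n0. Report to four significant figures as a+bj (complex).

MNA unknowns: 2 node voltages V₁..V_2 plus 1 source current (V1)
R1: Y=0.001792+0.000j on G[1,2]
R2: Y=0.0001484+0.000j on G[0,2]
R3: Y=0.002123+0.000j on G[0,2]
C1: Y=0.000+0.1584j on G[1,0]
I1: z[2]−=0.00177, z[1]+=0.00177
R4: Y=0.0008264+0.000j on G[2,1]
R5: Y=0.06173+0.000j on G[1,0]
L1: Y=0.000-0.4318j on G[2,0]
R6: Y=0.0001076+0.000j on G[2,0]
R7: Y=0.0001139+0.000j on G[1,0]
R8: Y=0.05128+0.000j on G[0,1]
L2: Y=0.000-0.02142j on G[0,1]
R9: Y=0.0004219+0.000j on G[2,0]
I2: z[0]−=0.346, z[1]+=0.346
R10: Y=0.05780+0.000j on G[2,1]
V1: row V1−V2=8.65, i_V1 at 1,2
solve → V1=11.40-3.227j, V2=2.750-3.227j
aux → i_V1=-1.907-1.197j

0.5846-0.1655j A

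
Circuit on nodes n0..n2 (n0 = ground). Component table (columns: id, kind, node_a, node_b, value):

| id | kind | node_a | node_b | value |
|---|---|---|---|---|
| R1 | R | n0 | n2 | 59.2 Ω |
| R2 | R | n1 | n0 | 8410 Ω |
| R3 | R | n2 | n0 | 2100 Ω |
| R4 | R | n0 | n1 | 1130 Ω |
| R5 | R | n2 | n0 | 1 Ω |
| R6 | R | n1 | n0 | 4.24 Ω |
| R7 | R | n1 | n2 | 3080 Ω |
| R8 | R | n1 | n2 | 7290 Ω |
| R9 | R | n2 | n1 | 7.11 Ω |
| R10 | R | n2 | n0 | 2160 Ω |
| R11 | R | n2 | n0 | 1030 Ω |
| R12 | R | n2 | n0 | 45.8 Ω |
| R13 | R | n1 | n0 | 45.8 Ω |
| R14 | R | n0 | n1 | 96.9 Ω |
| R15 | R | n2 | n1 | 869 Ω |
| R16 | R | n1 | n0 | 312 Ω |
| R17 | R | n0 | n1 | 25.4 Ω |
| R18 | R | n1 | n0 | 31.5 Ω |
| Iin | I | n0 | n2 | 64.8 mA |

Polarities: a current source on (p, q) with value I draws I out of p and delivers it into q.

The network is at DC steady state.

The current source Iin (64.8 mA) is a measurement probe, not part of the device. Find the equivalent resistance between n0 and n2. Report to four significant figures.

R_eq = 0.8763 Ω

Apply KCL at each of the 2 non-ground nodes and solve the resulting linear system.
Node n1: branches {R2, R4, R6, R7, R8, R9, R13, R14, R15, R16, R17, R18} → V_1 = 0.01663
Node n2: branches {R1, R3, R5, R7, R8, R9, R10, R11, R12, R15, Iin} → V_2 = 0.05678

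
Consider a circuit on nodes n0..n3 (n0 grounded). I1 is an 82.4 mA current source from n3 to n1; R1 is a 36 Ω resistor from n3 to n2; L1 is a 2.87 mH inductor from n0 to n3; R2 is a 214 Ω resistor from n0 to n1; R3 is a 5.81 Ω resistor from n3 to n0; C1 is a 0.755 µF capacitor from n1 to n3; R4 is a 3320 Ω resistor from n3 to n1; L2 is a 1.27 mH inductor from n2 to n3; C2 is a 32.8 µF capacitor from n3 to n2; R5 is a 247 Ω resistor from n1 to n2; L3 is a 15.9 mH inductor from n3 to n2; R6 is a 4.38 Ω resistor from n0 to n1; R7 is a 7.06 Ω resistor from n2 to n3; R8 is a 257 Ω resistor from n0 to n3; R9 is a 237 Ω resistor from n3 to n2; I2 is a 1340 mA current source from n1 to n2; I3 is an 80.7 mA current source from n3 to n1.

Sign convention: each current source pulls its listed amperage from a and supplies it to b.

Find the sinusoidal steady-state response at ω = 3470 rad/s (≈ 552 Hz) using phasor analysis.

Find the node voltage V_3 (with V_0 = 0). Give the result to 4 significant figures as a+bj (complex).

Element admittances at ω=3470 rad/s:
  I1: injects 0.0824 A into n1 (from n3)
  Y(R1) = 0.02778+0.000j S between n3,n2
  Y(L1) = 0.000-0.1004j S between n0,n3
  Y(R2) = 0.004673+0.000j S between n0,n1
  Y(R3) = 0.1721+0.000j S between n3,n0
  Y(C1) = 0.000+0.002620j S between n1,n3
  Y(R4) = 0.0003012+0.000j S between n3,n1
  Y(L2) = 0.000-0.2269j S between n2,n3
  Y(C2) = 0.000+0.1138j S between n3,n2
  Y(R5) = 0.004049+0.000j S between n1,n2
  Y(L3) = 0.000-0.01812j S between n3,n2
  Y(R6) = 0.2283+0.000j S between n0,n1
  Y(R7) = 0.1416+0.000j S between n2,n3
  Y(R8) = 0.003891+0.000j S between n0,n3
  Y(R9) = 0.004219+0.000j S between n3,n2
  I2: injects 1.34 A into n2 (from n1)
  I3: injects 0.0807 A into n1 (from n3)
Assemble and solve the 3×3 MNA system:
  V(n1)=-4.813+0.2130j  V(n2)=9.689+5.993j  V(n3)=4.928+2.529j

4.928+2.529j V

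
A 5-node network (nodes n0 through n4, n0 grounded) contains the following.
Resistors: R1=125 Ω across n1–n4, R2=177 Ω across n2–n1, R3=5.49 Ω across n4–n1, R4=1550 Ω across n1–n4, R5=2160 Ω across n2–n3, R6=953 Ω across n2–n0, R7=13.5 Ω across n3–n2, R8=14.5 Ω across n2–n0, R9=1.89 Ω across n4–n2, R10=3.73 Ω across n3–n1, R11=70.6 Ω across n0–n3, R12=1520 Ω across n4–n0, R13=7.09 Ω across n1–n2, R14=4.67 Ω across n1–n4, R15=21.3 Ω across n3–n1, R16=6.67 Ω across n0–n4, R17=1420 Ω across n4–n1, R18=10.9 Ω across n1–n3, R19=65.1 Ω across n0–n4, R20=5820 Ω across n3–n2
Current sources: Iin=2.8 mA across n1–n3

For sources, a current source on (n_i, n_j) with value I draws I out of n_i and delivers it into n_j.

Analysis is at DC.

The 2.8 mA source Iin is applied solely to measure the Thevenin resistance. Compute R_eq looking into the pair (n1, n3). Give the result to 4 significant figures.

R_eq = 2.085 Ω

Element admittances at DC:
  Y(R1) = 0.008000 S between n1,n4
  Y(R2) = 0.005650 S between n2,n1
  Y(R3) = 0.1821 S between n4,n1
  Y(R4) = 0.0006452 S between n1,n4
  Y(R5) = 0.0004630 S between n2,n3
  Y(R6) = 0.001049 S between n2,n0
  Y(R7) = 0.07407 S between n3,n2
  Y(R8) = 0.06897 S between n2,n0
  Y(R9) = 0.5291 S between n4,n2
  Y(R10) = 0.2681 S between n3,n1
  Y(R11) = 0.01416 S between n0,n3
  Y(R12) = 0.0006579 S between n4,n0
  Y(R13) = 0.1410 S between n1,n2
  Y(R14) = 0.2141 S between n1,n4
  Y(R15) = 0.04695 S between n3,n1
  Y(R16) = 0.1499 S between n0,n4
  Y(R17) = 0.0007042 S between n4,n1
  Y(R18) = 0.09174 S between n1,n3
  Y(R19) = 0.01536 S between n0,n4
  Y(R20) = 0.0001718 S between n3,n2
  Iin: injects 0.0028 A into n3 (from n1)
Assemble and solve the 4×4 MNA system:
  V(n1)=-0.001068  V(n2)=-1.506e-05  V(n3)=0.004770  V(n4)=-0.0004008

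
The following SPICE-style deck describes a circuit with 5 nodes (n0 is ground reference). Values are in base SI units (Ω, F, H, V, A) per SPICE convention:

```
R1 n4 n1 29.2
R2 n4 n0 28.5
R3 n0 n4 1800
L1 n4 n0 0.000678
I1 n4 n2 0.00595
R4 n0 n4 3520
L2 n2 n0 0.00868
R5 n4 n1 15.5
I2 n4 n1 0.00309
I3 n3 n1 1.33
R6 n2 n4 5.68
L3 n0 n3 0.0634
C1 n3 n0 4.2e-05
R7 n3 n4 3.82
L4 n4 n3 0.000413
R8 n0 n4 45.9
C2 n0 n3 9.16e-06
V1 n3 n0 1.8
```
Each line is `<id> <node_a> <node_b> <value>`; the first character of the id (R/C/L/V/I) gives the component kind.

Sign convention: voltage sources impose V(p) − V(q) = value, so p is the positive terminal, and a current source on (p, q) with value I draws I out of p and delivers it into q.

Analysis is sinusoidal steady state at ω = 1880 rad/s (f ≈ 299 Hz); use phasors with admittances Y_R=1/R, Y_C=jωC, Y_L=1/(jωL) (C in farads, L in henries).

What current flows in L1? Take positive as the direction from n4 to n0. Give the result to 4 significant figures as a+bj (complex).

0.5151-0.9363j A

Element admittances at ω=1880 rad/s:
  Y(R1) = 0.03425+0.000j S between n4,n1
  Y(R2) = 0.03509+0.000j S between n4,n0
  Y(R3) = 0.0005556+0.000j S between n0,n4
  Y(L1) = 0.000-0.7845j S between n4,n0
  I1: injects 0.00595 A into n2 (from n4)
  Y(R4) = 0.0002841+0.000j S between n0,n4
  Y(L2) = 0.000-0.06128j S between n2,n0
  Y(R5) = 0.06452+0.000j S between n4,n1
  I2: injects 0.00309 A into n1 (from n4)
  I3: injects 1.33 A into n1 (from n3)
  Y(R6) = 0.1761+0.000j S between n2,n4
  Y(L3) = 0.000-0.008390j S between n0,n3
  Y(C1) = 0.000+0.07896j S between n3,n0
  Y(R7) = 0.2618+0.000j S between n3,n4
  Y(L4) = 0.000-1.288j S between n4,n3
  Y(R8) = 0.02179+0.000j S between n0,n4
  Y(C2) = 0.000+0.01722j S between n0,n3
  V1: constraint V(n3)−V(n0) = 1.8
Assemble and solve the 5×5 MNA system:
  V(n1)=14.69+0.6565j  V(n2)=0.8908+0.9666j  V(n3)=1.800+0.000j  V(n4)=1.193+0.6565j
  i(V1)=-0.6432+0.7950j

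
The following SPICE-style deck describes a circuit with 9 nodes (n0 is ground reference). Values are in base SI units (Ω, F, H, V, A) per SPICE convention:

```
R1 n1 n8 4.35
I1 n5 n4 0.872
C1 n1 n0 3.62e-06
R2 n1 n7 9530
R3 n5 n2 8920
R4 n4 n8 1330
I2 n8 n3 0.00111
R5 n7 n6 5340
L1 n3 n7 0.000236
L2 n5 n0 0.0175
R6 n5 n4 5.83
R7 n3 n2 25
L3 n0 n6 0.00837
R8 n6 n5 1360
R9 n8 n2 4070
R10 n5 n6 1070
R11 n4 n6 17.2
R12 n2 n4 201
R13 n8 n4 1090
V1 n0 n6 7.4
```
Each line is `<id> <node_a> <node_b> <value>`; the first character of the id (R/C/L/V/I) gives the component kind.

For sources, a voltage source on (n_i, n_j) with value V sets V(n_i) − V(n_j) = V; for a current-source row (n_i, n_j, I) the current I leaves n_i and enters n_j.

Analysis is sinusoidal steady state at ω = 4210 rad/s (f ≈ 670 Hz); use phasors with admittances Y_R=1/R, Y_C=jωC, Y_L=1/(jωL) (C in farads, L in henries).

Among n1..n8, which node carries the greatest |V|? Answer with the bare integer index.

Element admittances at ω=4210 rad/s:
  Y(R1) = 0.2299+0.000j S between n1,n8
  I1: injects 0.872 A into n4 (from n5)
  Y(C1) = 0.000+0.01524j S between n1,n0
  Y(R2) = 0.0001049+0.000j S between n1,n7
  Y(R3) = 0.0001121+0.000j S between n5,n2
  Y(R4) = 0.0007519+0.000j S between n4,n8
  I2: injects 0.00111 A into n3 (from n8)
  Y(R5) = 0.0001873+0.000j S between n7,n6
  Y(L1) = 0.000-1.006j S between n3,n7
  Y(L2) = 0.000-0.01357j S between n5,n0
  Y(R6) = 0.1715+0.000j S between n5,n4
  Y(R7) = 0.04000+0.000j S between n3,n2
  Y(L3) = 0.000-0.02838j S between n0,n6
  Y(R8) = 0.0007353+0.000j S between n6,n5
  Y(R9) = 0.0002457+0.000j S between n8,n2
  Y(R10) = 0.0009346+0.000j S between n5,n6
  Y(R11) = 0.05814+0.000j S between n4,n6
  Y(R12) = 0.004975+0.000j S between n2,n4
  Y(R13) = 0.0009174+0.000j S between n8,n4
  V1: constraint V(n0)−V(n6) = 7.4
Assemble and solve the 9×9 MNA system:
  V(n1)=-0.4179+0.8388j  V(n2)=-5.894-2.124j  V(n3)=-5.859-2.106j  V(n4)=-6.324-2.385j  V(n5)=-11.11-3.232j  V(n6)=-7.400+0.000j  V(n7)=-5.860-2.106j  V(n8)=-0.4710+0.8125j
  i(V1)=-0.05666+0.3545j

5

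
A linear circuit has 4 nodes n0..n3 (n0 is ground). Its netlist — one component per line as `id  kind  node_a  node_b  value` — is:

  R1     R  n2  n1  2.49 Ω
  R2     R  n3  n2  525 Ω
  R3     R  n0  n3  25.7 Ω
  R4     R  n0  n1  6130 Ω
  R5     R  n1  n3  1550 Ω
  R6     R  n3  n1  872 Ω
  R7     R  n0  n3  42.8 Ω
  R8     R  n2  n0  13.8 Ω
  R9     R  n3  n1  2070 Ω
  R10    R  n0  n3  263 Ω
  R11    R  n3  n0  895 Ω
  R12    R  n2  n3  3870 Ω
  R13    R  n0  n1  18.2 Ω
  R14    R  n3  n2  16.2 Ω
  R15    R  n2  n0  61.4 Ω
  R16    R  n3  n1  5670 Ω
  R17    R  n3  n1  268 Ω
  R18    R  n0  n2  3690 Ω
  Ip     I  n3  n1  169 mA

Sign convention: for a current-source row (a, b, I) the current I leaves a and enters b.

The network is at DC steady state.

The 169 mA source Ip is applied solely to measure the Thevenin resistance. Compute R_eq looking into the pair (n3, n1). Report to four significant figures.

R_eq = 10.05 Ω

Apply KCL at each of the 3 non-ground nodes and solve the resulting linear system.
Node n1: branches {R1, R4, R5, R6, R9, R13, R16, R17, Ip} → V_1 = 0.6679
Node n2: branches {R1, R2, R8, R12, R14, R15, R18} → V_2 = 0.3649
Node n3: branches {R2, R3, R5, R6, R7, R9, R10, R11, R12, R14, R16, R17, Ip} → V_3 = -1.031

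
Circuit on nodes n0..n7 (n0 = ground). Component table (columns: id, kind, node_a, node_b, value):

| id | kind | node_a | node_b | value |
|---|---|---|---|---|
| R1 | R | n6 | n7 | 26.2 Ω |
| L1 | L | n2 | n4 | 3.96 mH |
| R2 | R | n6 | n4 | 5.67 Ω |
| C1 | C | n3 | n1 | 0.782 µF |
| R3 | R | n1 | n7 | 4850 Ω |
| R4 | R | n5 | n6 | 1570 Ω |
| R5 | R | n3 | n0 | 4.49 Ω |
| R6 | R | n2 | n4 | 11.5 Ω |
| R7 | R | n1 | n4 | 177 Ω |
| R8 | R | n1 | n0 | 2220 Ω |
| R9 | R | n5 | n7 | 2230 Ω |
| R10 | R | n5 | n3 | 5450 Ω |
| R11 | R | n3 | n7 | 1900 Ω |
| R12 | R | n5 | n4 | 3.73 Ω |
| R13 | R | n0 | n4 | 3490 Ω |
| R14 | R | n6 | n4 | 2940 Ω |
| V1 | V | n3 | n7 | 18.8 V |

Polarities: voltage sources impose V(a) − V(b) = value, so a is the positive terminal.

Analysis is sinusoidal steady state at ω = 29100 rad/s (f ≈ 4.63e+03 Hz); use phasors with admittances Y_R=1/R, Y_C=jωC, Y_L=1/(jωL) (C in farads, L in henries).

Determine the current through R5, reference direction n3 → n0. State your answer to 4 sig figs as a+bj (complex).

Apply KCL at each of the 7 non-ground nodes and solve the resulting linear system.
Node n1: branches {C1, R3, R7, R8} → V_1 = -0.9055+3.855j
Node n2: branches {L1, R6} → V_2 = -15.89+0.5663j
Node n3: branches {C1, R5, R10, R11, V1} → V_3 = 0.02227-0.008525j
Node n4: branches {L1, R2, R6, R7, R12, R13, R14} → V_4 = -15.89+0.5663j
Node n5: branches {R4, R9, R10, R12} → V_5 = -15.88+0.5647j
Node n6: branches {R1, R2, R4, R14} → V_6 = -16.40+0.4645j
Node n7: branches {R1, R3, R9, R11, V1} → V_7 = -18.78-0.008525j
Source currents: i(V1)=-0.1057-0.01911j

0.004960-0.001899j A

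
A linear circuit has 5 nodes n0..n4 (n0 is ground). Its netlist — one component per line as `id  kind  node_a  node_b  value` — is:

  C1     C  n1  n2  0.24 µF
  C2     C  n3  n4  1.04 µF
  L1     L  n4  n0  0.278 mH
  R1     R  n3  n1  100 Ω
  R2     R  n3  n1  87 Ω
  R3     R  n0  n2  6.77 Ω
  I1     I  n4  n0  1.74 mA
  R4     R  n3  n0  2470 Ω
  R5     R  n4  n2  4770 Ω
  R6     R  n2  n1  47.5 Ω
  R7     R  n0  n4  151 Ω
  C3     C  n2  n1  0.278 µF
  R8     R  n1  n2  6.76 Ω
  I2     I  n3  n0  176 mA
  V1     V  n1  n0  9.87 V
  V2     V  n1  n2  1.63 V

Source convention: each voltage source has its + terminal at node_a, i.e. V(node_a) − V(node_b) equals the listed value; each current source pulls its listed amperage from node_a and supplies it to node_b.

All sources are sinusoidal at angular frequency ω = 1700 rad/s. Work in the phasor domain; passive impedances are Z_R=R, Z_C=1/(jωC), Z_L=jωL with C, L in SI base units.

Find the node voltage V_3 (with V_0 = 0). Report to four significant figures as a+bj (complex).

1.640-0.1325j V

Element admittances at ω=1700 rad/s:
  Y(C1) = 0.000+0.0004080j S between n1,n2
  Y(C2) = 0.000+0.001768j S between n3,n4
  Y(L1) = 0.000-2.116j S between n4,n0
  Y(R1) = 0.01000+0.000j S between n3,n1
  Y(R2) = 0.01149+0.000j S between n3,n1
  Y(R3) = 0.1477+0.000j S between n0,n2
  I1: injects 0.00174 A into n0 (from n4)
  Y(R4) = 0.0004049+0.000j S between n3,n0
  Y(R5) = 0.0002096+0.000j S between n4,n2
  Y(R6) = 0.02105+0.000j S between n2,n1
  Y(R7) = 0.006623+0.000j S between n0,n4
  Y(C3) = 0.000+0.0004726j S between n2,n1
  Y(R8) = 0.1479+0.000j S between n1,n2
  I2: injects 0.176 A into n0 (from n3)
  V1: constraint V(n1)−V(n0) = 9.87
  V2: constraint V(n1)−V(n2) = 1.63
Assemble and solve the 6×6 MNA system:
  V(n1)=9.870+0.000j  V(n2)=8.240+0.000j  V(n3)=1.640-0.1325j  V(n4)=-0.001371+0.0001093j
  i(V1)=-1.396-0.002848j  i(V2)=0.9434-0.001435j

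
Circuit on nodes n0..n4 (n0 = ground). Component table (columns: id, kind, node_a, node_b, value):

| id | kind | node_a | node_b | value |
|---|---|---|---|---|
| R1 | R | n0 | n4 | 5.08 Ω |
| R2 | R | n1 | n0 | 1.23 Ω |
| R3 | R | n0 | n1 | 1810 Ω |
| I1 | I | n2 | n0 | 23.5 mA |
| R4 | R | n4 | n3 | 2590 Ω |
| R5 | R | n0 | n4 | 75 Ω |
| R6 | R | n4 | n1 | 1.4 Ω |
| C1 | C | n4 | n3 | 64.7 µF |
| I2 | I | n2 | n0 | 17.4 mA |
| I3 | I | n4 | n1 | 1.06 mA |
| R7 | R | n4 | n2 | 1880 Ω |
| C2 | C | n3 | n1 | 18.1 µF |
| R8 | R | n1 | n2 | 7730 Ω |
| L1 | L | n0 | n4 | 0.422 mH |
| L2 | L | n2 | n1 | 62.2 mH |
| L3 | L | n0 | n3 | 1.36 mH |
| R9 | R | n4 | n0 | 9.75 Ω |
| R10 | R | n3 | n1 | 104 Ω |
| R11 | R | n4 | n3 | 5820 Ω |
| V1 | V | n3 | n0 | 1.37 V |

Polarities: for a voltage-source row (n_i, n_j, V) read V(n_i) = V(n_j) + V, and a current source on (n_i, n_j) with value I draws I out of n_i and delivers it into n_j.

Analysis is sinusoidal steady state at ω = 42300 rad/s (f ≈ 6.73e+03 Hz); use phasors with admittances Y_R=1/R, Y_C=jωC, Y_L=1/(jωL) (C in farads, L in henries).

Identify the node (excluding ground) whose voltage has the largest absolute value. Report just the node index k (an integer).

2

Element admittances at ω=42300 rad/s:
  Y(R1) = 0.1969+0.000j S between n0,n4
  Y(R2) = 0.8130+0.000j S between n1,n0
  Y(R3) = 0.0005525+0.000j S between n0,n1
  I1: injects 0.0235 A into n0 (from n2)
  Y(R4) = 0.0003861+0.000j S between n4,n3
  Y(R5) = 0.01333+0.000j S between n0,n4
  Y(R6) = 0.7143+0.000j S between n4,n1
  Y(C1) = 0.000+2.737j S between n4,n3
  I2: injects 0.0174 A into n0 (from n2)
  I3: injects 0.00106 A into n1 (from n4)
  Y(R7) = 0.0005319+0.000j S between n4,n2
  Y(C2) = 0.000+0.7656j S between n3,n1
  Y(R8) = 0.0001294+0.000j S between n1,n2
  Y(L1) = 0.000-0.05602j S between n0,n4
  Y(L2) = 0.000-0.0003801j S between n2,n1
  Y(L3) = 0.000-0.01738j S between n0,n3
  Y(R9) = 0.1026+0.000j S between n4,n0
  Y(R10) = 0.009615+0.000j S between n3,n1
  Y(R11) = 0.0001718+0.000j S between n4,n3
  V1: constraint V(n3)−V(n0) = 1.37
Assemble and solve the 5×5 MNA system:
  V(n1)=0.8482+0.4148j  V(n2)=-45.28-26.18j  V(n3)=1.370+0.000j  V(n4)=1.384+0.3137j
  i(V1)=-1.181-0.3343j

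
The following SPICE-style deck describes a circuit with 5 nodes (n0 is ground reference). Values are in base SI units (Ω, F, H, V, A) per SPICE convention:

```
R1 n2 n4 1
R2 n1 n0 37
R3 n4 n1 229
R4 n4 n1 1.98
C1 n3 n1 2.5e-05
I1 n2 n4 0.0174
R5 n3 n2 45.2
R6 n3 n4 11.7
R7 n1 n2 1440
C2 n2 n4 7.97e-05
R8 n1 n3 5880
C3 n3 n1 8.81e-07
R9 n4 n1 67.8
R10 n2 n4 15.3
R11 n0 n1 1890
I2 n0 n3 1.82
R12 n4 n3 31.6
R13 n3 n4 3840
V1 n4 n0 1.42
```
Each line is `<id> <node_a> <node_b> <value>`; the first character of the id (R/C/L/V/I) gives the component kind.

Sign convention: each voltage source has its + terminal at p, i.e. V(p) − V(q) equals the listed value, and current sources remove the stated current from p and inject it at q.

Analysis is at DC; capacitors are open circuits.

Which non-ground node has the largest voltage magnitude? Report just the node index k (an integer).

Element admittances at DC:
  Y(R1) = 1.000 S between n2,n4
  Y(R2) = 0.02703 S between n1,n0
  Y(R3) = 0.004367 S between n4,n1
  Y(R4) = 0.5051 S between n4,n1
  Y(C1) = 0.000 S between n3,n1
  I1: injects 0.0174 A into n4 (from n2)
  Y(R5) = 0.02212 S between n3,n2
  Y(R6) = 0.08547 S between n3,n4
  Y(R7) = 0.0006944 S between n1,n2
  Y(C2) = 0.000 S between n2,n4
  Y(R8) = 0.0001701 S between n1,n3
  Y(C3) = 0.000 S between n3,n1
  Y(R9) = 0.01475 S between n4,n1
  Y(R10) = 0.06536 S between n2,n4
  Y(R11) = 0.0005291 S between n0,n1
  I2: injects 1.82 A into n3 (from n0)
  Y(R12) = 0.03165 S between n4,n3
  Y(R13) = 0.0002604 S between n3,n4
  V1: constraint V(n4)−V(n0) = 1.42
Assemble and solve the 5×5 MNA system:
  V(n1)=1.354  V(n2)=1.670  V(n3)=14.49  V(n4)=1.420
  i(V1)=1.783

3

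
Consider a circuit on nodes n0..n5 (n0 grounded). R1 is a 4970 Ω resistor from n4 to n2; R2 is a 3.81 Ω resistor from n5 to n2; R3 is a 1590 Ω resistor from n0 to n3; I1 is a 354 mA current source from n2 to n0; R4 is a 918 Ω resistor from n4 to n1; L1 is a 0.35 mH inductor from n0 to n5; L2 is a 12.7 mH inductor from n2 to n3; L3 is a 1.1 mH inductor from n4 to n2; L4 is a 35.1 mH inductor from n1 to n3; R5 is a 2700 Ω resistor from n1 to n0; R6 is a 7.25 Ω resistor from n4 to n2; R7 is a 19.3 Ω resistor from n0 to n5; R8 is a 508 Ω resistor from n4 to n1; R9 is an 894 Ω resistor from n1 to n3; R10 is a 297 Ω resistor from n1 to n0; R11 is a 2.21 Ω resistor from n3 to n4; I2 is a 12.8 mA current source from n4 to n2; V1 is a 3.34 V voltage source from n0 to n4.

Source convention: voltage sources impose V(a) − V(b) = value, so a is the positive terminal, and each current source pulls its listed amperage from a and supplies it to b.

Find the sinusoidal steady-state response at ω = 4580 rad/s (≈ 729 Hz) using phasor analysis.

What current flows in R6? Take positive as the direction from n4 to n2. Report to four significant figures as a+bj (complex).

-0.1429-0.007831j A

MNA unknowns: 5 node voltages V₁..V_5 plus 1 source current (V1)
R1: Y=0.0002012+0.000j on G[4,2]
R2: Y=0.2625+0.000j on G[5,2]
R3: Y=0.0006289+0.000j on G[0,3]
I1: z[2]−=0.354, z[0]+=0.354
R4: Y=0.001089+0.000j on G[4,1]
L1: Y=0.000-0.6238j on G[0,5]
L2: Y=0.000-0.01719j on G[2,3]
L3: Y=0.000-0.1985j on G[4,2]
L4: Y=0.000-0.006221j on G[1,3]
R5: Y=0.0003704+0.000j on G[1,0]
R6: Y=0.1379+0.000j on G[4,2]
R7: Y=0.05181+0.000j on G[0,5]
R8: Y=0.001969+0.000j on G[4,1]
R9: Y=0.001119+0.000j on G[1,3]
R10: Y=0.003367+0.000j on G[1,0]
R11: Y=0.4525+0.000j on G[3,4]
I2: z[4]−=0.0128, z[2]+=0.0128
V1: row V0−V4=3.34, i_V1 at 0,4
solve → V1=-2.375+0.7341j, V2=-2.304+0.05678j, V3=-3.318-0.04950j, V4=-3.340+0.000j, V5=-0.4085-0.7635j
aux → i_V1=-0.1544+0.2180j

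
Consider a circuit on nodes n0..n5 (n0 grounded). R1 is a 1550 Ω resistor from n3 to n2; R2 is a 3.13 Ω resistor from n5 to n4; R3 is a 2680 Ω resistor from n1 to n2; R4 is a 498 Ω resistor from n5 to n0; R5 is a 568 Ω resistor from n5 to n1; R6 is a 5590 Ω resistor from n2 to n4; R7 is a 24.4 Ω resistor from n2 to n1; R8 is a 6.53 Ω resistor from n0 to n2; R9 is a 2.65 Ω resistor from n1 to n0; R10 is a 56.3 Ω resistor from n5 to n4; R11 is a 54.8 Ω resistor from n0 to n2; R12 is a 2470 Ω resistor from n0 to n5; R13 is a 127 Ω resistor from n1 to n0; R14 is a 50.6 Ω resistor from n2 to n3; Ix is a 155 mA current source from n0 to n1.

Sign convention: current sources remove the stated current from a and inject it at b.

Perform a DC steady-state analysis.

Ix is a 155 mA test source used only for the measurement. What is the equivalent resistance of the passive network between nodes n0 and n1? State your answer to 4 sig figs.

R_eq = 2.383 Ω

MNA unknowns: 5 node voltages V₁..V_5
R1: Y=0.0006452 on G[3,2]
R2: Y=0.3195 on G[5,4]
R3: Y=0.0003731 on G[1,2]
R4: Y=0.002008 on G[5,0]
R5: Y=0.001761 on G[5,1]
R6: Y=0.0001789 on G[2,4]
R7: Y=0.04098 on G[2,1]
R8: Y=0.1531 on G[0,2]
R9: Y=0.3774 on G[1,0]
R10: Y=0.01776 on G[5,4]
R11: Y=0.01825 on G[0,2]
R12: Y=0.0004049 on G[0,5]
R13: Y=0.007874 on G[1,0]
R14: Y=0.01976 on G[2,3]
Ix: z[0]−=0.155, z[1]+=0.155
solve → V1=0.3694, V2=0.07188, V3=0.07188, V4=0.1523, V5=0.1524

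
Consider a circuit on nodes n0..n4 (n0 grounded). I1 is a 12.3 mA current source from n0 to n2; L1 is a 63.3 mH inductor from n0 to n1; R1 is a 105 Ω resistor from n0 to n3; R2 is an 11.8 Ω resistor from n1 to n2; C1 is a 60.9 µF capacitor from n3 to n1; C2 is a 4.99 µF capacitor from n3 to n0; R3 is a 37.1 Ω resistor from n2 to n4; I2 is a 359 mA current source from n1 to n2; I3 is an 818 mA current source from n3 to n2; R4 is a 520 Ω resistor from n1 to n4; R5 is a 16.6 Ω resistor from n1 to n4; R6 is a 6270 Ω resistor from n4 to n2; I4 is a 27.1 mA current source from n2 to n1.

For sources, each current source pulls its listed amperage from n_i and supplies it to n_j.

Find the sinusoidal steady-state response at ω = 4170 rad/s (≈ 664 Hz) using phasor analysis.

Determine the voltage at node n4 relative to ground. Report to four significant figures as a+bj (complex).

4.042-4.451j V

MNA unknowns: 4 node voltages V₁..V_4
I1: z[0]−=0.0123, z[2]+=0.0123
L1: Y=0.000-0.003788j on G[0,1]
R1: Y=0.009524+0.000j on G[0,3]
R2: Y=0.08475+0.000j on G[1,2]
C1: Y=0.000+0.2540j on G[3,1]
C2: Y=0.000+0.02081j on G[3,0]
R3: Y=0.02695+0.000j on G[2,4]
I2: z[1]−=0.359, z[2]+=0.359
I3: z[3]−=0.818, z[2]+=0.818
R4: Y=0.001923+0.000j on G[1,4]
R5: Y=0.06024+0.000j on G[1,4]
R6: Y=0.0001595+0.000j on G[4,2]
I4: z[2]−=0.0271, z[1]+=0.0271
solve → V1=0.6355-4.451j, V2=11.85-4.451j, V3=0.6260-1.115j, V4=4.042-4.451j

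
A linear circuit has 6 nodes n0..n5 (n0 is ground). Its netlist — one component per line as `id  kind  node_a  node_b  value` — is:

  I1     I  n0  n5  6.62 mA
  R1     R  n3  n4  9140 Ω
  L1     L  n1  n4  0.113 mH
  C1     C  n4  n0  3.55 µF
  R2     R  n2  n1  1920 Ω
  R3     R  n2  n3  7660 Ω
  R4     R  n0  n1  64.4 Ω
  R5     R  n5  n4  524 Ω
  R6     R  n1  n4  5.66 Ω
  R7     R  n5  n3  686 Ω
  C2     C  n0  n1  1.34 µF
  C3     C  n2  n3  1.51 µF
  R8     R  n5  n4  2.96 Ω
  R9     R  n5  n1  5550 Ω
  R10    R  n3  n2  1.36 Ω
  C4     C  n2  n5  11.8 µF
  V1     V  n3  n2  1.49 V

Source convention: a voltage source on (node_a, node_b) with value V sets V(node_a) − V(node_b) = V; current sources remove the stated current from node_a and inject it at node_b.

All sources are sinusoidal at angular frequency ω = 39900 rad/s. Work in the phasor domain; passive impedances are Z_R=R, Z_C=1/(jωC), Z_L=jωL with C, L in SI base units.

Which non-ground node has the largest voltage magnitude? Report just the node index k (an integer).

3

Element admittances at ω=39900 rad/s:
  I1: injects 0.00662 A into n5 (from n0)
  Y(R1) = 0.0001094+0.000j S between n3,n4
  Y(L1) = 0.000-0.2218j S between n1,n4
  Y(C1) = 0.000+0.1416j S between n4,n0
  Y(R2) = 0.0005208+0.000j S between n2,n1
  Y(R3) = 0.0001305+0.000j S between n2,n3
  Y(R4) = 0.01553+0.000j S between n0,n1
  Y(R5) = 0.001908+0.000j S between n5,n4
  Y(R6) = 0.1767+0.000j S between n1,n4
  Y(R7) = 0.001458+0.000j S between n5,n3
  Y(C2) = 0.000+0.05347j S between n0,n1
  Y(C3) = 0.000+0.06025j S between n2,n3
  Y(R8) = 0.3378+0.000j S between n5,n4
  Y(R9) = 0.0001802+0.000j S between n5,n1
  Y(R10) = 0.7353+0.000j S between n3,n2
  Y(C4) = 0.000+0.4708j S between n2,n5
  V1: constraint V(n3)−V(n2) = 1.49
Assemble and solve the 6×6 MNA system:
  V(n1)=-0.001459-0.03687j  V(n2)=0.02351-0.02801j  V(n3)=1.514-0.02801j  V(n4)=0.004592-0.03298j  V(n5)=0.02354-0.03300j
  i(V1)=-1.098-0.08978j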